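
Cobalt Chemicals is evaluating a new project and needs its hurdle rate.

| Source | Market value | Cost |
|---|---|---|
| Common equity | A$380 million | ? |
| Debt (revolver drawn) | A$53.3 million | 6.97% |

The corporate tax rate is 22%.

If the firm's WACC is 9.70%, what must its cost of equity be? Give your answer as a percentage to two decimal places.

10.30%

Total capital V = 380 + 53.3 = 433.3.
Equity weight = 380/433.3 = 0.8770.
Revolver drawn weight = 53.3/433.3 = 0.1230.
Debt contribution = 0.1230 × 6.97% × (1 − 22%) = 0.6688%.
Required equity contribution = 9.7% − 0.6688% = 9.0312%.
Re = 9.0312% / 0.8770 = 10.2980%.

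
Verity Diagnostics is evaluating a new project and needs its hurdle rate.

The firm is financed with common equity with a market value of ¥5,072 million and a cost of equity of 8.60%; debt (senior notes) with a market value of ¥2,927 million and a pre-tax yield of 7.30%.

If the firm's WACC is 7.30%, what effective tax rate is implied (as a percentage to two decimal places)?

Total capital V = 5072 + 2927 = 7999.
Equity weight = 5072/7999 = 0.6341.
Senior notes weight = 2927/7999 = 0.3659.
Equity contribution = 0.6341 × 8.6% = 5.4531%.
Debt contribution must be 7.3% − 5.4531% = 1.8469%.
0.3659 × 7.3% × (1 − T) = 1.8469%  ⇒  (1 − T) = 0.6914.
T = 30.8587%.

30.86%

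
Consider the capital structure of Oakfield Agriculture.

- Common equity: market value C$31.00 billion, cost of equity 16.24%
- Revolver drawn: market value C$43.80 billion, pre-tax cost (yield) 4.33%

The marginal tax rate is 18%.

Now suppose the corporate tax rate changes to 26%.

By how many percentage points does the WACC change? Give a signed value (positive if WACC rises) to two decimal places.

Current WACC:
Total capital V = 31 + 43.8 = 74.8.
Equity: weight = 31/74.8 = 0.4144; cost = 16.24%.
Revolver drawn: weight = 43.8/74.8 = 0.5856; after-tax cost = 4.33% × (1 − 18%) = 3.5506%.
WACC = 0.4144 × 16.2400% + 0.5856 × 3.5506% = 8.8096%.
After the change:
Total capital V = 31 + 43.8 = 74.8.
Equity: weight = 31/74.8 = 0.4144; cost = 16.24%.
Revolver drawn: weight = 43.8/74.8 = 0.5856; after-tax cost = 4.33% × (1 − 26%) = 3.2042%.
WACC = 0.4144 × 16.2400% + 0.5856 × 3.2042% = 8.6067%.
Change in WACC = 8.6067% − 8.8096% = -0.2028 pp.

-0.20 pp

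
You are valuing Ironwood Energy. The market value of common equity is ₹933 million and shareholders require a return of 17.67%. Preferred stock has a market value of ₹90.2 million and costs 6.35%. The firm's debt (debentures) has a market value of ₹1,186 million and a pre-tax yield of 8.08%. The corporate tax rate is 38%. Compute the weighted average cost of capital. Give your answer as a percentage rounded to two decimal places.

10.41%

Total capital V = 933 + 90.2 + 1186 = 2209.2.
Equity: weight = 933/2209.2 = 0.4223; cost = 17.67%.
Preferred: weight = 90.2/2209.2 = 0.0408; cost = 6.35%.
Debentures: weight = 1186/2209.2 = 0.5368; after-tax cost = 8.08% × (1 − 38%) = 5.0096%.
WACC = 0.4223 × 17.6700% + 0.0408 × 6.3500% + 0.5368 × 5.0096% = 10.4111%.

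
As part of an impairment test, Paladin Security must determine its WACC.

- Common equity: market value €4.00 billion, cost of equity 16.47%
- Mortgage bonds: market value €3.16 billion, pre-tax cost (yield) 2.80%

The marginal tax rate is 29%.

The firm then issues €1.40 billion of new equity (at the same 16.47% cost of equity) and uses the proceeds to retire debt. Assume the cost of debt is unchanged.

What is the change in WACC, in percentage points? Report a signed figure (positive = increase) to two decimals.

+2.83 pp

Current WACC:
Total capital V = 4 + 3.16 = 7.16.
Equity: weight = 4/7.16 = 0.5587; cost = 16.47%.
Mortgage bonds: weight = 3.16/7.16 = 0.4413; after-tax cost = 2.8% × (1 − 29%) = 1.9880%.
WACC = 0.5587 × 16.4700% + 0.4413 × 1.9880% = 10.0785%.
After the change:
Total capital V = 5.4 + 1.76 = 7.16.
Equity: weight = 5.4/7.16 = 0.7542; cost = 16.47%.
Mortgage bonds: weight = 1.76/7.16 = 0.2458; after-tax cost = 2.8% × (1 − 29%) = 1.9880%.
WACC = 0.7542 × 16.4700% + 0.2458 × 1.9880% = 12.9102%.
Change in WACC = 12.9102% − 10.0785% = 2.8317 pp.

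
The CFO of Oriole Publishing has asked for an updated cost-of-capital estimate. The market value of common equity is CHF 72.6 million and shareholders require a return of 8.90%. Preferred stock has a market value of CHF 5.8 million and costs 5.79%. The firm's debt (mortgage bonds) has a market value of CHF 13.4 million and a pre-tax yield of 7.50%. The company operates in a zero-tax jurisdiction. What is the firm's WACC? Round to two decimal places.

8.50%

Total capital V = 72.6 + 5.8 + 13.4 = 91.8.
Equity: weight = 72.6/91.8 = 0.7908; cost = 8.9%.
Preferred: weight = 5.8/91.8 = 0.0632; cost = 5.79%.
Mortgage bonds: weight = 13.4/91.8 = 0.1460; after-tax cost = 7.5% × (1 − 0%) = 7.5000%.
WACC = 0.7908 × 8.9000% + 0.0632 × 5.7900% + 0.1460 × 7.5000% = 8.4992%.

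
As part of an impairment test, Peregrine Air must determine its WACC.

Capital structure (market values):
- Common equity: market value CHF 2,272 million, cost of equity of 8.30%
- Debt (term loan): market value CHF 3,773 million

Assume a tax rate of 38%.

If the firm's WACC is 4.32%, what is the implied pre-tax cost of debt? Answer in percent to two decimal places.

Total capital V = 2272 + 3773 = 6045.
Equity weight = 2272/6045 = 0.3758.
Term loan weight = 3773/6045 = 0.6242.
Equity contribution = 0.3758 × 8.3% = 3.1195%.
Remaining for debt = 4.32% − 3.1195% = 1.2005%.
Rd × (1 − 38%) × 0.6242 = 1.2005%  ⇒  Rd = 3.1022%.

3.10%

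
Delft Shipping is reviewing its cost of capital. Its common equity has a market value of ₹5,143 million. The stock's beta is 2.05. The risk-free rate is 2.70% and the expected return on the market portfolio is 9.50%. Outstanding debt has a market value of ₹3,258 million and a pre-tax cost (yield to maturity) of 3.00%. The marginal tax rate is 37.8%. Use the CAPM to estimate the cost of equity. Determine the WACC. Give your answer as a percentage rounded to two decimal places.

Market risk premium = 9.5% − 2.7% = 6.8%.
Cost of equity via CAPM: Re = 2.7% + 2.05 × 6.8% = 16.6400%.
Total capital V = 5143 + 3258 = 8401.
Equity: weight = 5143/8401 = 0.6122; cost = 16.64%.
Debt: weight = 3258/8401 = 0.3878; after-tax cost = 3% × (1 − 37.8%) = 1.8660%.
WACC = 0.6122 × 16.6400% + 0.3878 × 1.8660% = 10.9105%.

10.91%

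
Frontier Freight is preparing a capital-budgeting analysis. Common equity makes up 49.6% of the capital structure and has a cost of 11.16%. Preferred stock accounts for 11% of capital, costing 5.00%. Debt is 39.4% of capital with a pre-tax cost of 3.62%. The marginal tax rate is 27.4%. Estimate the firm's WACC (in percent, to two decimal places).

7.12%

After-tax cost of debt = 3.62% × (1 − 27.4%) = 2.6281%.
WACC = 0.496 × 11.1600% + 0.110 × 5.0000% + 0.394 × 2.6281% = 7.1208%.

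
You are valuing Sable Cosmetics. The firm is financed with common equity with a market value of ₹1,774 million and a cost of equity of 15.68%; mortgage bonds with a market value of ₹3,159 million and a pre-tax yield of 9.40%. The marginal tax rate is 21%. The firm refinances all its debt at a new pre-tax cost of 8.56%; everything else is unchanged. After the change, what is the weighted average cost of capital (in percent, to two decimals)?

After the change:
Total capital V = 1774 + 3159 = 4933.
Equity: weight = 1774/4933 = 0.3596; cost = 15.68%.
Mortgage bonds: weight = 3159/4933 = 0.6404; after-tax cost = 8.56% × (1 − 21%) = 6.7624%.
WACC = 0.3596 × 15.6800% + 0.6404 × 6.7624% = 9.9693%.

9.97%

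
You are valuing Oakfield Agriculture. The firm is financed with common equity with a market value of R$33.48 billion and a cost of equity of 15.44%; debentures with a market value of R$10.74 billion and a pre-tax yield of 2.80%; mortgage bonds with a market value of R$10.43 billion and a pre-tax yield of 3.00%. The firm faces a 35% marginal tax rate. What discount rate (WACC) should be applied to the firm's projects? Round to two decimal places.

Total capital V = 33.48 + 10.74 + 10.43 = 54.65.
Equity: weight = 33.48/54.65 = 0.6126; cost = 15.44%.
Debentures: weight = 10.74/54.65 = 0.1965; after-tax cost = 2.8% × (1 − 35%) = 1.8200%.
Mortgage bonds: weight = 10.43/54.65 = 0.1909; after-tax cost = 3% × (1 − 35%) = 1.9500%.
WACC = 0.6126 × 15.4400% + 0.1965 × 1.8200% + 0.1909 × 1.9500% = 10.1888%.

10.19%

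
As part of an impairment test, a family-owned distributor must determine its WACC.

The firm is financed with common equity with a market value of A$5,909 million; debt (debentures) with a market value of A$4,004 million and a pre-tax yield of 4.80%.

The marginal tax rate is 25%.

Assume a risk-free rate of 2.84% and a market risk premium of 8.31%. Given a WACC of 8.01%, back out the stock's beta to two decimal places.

Total capital V = 5909 + 4004 = 9913.
Equity weight = 5909/9913 = 0.5961.
Debentures weight = 4004/9913 = 0.4039.
Debt contribution = 0.4039 × 4.8% × (1 − 25%) = 1.4541%.
Required equity contribution = 8.01% − 1.4541% = 6.5559%  ⇒  Re = 10.9983%.
CAPM: 10.9983% = 2.84% + β × 8.31%  ⇒  β = 0.9817.

0.98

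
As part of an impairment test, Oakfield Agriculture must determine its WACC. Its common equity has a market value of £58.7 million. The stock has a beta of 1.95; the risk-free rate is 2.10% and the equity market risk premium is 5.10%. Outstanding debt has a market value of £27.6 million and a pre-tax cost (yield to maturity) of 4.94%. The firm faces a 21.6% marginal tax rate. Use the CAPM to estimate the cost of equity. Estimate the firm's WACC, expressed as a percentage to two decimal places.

9.43%

Cost of equity via CAPM: Re = 2.1% + 1.95 × 5.1% = 12.0450%.
Total capital V = 58.7 + 27.6 = 86.3.
Equity: weight = 58.7/86.3 = 0.6802; cost = 12.045%.
Debt: weight = 27.6/86.3 = 0.3198; after-tax cost = 4.94% × (1 − 21.6%) = 3.8730%.
WACC = 0.6802 × 12.0450% + 0.3198 × 3.8730% = 9.4315%.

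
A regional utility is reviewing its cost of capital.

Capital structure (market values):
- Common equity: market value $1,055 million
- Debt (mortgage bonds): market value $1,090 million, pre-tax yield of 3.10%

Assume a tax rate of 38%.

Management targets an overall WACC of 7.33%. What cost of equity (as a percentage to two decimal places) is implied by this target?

12.92%

Total capital V = 1055 + 1090 = 2145.
Equity weight = 1055/2145 = 0.4918.
Mortgage bonds weight = 1090/2145 = 0.5082.
Debt contribution = 0.5082 × 3.1% × (1 − 38%) = 0.9767%.
Required equity contribution = 7.33% − 0.9767% = 6.3533%.
Re = 6.3533% / 0.4918 = 12.9174%.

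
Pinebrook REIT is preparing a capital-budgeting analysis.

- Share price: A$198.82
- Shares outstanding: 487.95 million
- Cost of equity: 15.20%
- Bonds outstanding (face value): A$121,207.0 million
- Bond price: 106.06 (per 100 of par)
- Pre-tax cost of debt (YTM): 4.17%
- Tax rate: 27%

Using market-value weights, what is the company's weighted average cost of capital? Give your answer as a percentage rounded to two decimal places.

8.27%

Market value of equity E = 198.82 × 487.95m = 97014.219m. Market value of debt D = 121207m × 106.06/100 = 128552.1442m.
Total capital V = 97014.219 + 128552.1442 = 225566.3632.
Equity: weight = 97014.219/225566.3632 = 0.4301; cost = 15.2%.
Bonds outstanding: weight = 128552.1442/225566.3632 = 0.5699; after-tax cost = 4.17% × (1 − 27%) = 3.0441%.
WACC = 0.4301 × 15.2000% + 0.5699 × 3.0441% = 8.2723%.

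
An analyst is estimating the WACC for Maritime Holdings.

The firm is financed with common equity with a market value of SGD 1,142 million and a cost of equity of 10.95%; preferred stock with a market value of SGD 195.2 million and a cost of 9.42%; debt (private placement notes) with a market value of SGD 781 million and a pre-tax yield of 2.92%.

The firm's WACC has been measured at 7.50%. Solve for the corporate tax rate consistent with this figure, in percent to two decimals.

32.35%

Total capital V = 1142 + 195.2 + 781 = 2118.2.
Equity weight = 1142/2118.2 = 0.5391.
Preferred weight = 195.2/2118.2 = 0.0922.
Private placement notes weight = 781/2118.2 = 0.3687.
Equity contribution = 0.5391 × 10.95% = 5.9036%.
Preferred contribution = 0.0922 × 9.42% = 0.8681%.
Debt contribution must be 7.5% − 6.7716% = 0.7284%.
0.3687 × 2.92% × (1 − T) = 0.7284%  ⇒  (1 − T) = 0.6765.
T = 32.3481%.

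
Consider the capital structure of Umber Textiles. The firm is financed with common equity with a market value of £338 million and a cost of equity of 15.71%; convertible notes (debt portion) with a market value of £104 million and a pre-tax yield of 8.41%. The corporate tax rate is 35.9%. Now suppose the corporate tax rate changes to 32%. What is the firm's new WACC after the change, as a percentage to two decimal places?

After the change:
Total capital V = 338 + 104 = 442.
Equity: weight = 338/442 = 0.7647; cost = 15.71%.
Convertible notes (debt portion): weight = 104/442 = 0.2353; after-tax cost = 8.41% × (1 − 32%) = 5.7188%.
WACC = 0.7647 × 15.7100% + 0.2353 × 5.7188% = 13.3591%.

13.36%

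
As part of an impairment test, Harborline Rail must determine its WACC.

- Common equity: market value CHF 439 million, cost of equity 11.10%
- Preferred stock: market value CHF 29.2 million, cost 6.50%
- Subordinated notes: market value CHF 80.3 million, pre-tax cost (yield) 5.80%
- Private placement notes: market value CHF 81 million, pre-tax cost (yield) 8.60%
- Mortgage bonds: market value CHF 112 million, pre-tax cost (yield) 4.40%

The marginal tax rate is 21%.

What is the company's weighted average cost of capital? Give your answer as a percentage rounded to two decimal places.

8.59%

Total capital V = 439 + 29.2 + 80.3 + 81 + 112 = 741.5.
Equity: weight = 439/741.5 = 0.5920; cost = 11.1%.
Preferred: weight = 29.2/741.5 = 0.0394; cost = 6.5%.
Subordinated notes: weight = 80.3/741.5 = 0.1083; after-tax cost = 5.8% × (1 − 21%) = 4.5820%.
Private placement notes: weight = 81/741.5 = 0.1092; after-tax cost = 8.6% × (1 − 21%) = 6.7940%.
Mortgage bonds: weight = 112/741.5 = 0.1510; after-tax cost = 4.4% × (1 − 21%) = 3.4760%.
WACC = 0.5920 × 11.1000% + 0.0394 × 6.5000% + 0.1083 × 4.5820% + 0.1092 × 6.7940% + 0.1510 × 3.4760% = 8.5910%.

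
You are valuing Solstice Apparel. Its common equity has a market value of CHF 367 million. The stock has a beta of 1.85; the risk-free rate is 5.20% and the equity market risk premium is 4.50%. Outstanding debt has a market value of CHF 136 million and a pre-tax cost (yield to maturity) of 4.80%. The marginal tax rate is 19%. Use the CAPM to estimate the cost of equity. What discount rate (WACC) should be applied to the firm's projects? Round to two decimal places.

10.92%

Cost of equity via CAPM: Re = 5.2% + 1.85 × 4.5% = 13.5250%.
Total capital V = 367 + 136 = 503.
Equity: weight = 367/503 = 0.7296; cost = 13.525%.
Debt: weight = 136/503 = 0.2704; after-tax cost = 4.8% × (1 − 19%) = 3.8880%.
WACC = 0.7296 × 13.5250% + 0.2704 × 3.8880% = 10.9194%.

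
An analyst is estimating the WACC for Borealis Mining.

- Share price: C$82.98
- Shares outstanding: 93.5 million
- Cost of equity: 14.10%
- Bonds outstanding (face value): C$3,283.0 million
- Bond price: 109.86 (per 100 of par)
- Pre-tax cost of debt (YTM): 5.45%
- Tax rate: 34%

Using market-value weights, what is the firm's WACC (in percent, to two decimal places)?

Market value of equity E = 82.98 × 93.5m = 7758.63m. Market value of debt D = 3283m × 109.86/100 = 3606.7038m.
Total capital V = 7758.63 + 3606.7038 = 11365.3338.
Equity: weight = 7758.63/11365.3338 = 0.6827; cost = 14.1%.
Bonds outstanding: weight = 3606.7038/11365.3338 = 0.3173; after-tax cost = 5.45% × (1 − 34%) = 3.5970%.
WACC = 0.6827 × 14.1000% + 0.3173 × 3.5970% = 10.7670%.

10.77%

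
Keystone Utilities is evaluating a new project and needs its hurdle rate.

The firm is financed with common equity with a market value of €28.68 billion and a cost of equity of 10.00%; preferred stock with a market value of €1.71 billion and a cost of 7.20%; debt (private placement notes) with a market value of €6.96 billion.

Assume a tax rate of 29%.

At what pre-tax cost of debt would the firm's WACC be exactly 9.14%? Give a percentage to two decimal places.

8.55%

Total capital V = 28.68 + 1.71 + 6.96 = 37.35.
Equity weight = 28.68/37.35 = 0.7679.
Preferred weight = 1.71/37.35 = 0.0458.
Private placement notes weight = 6.96/37.35 = 0.1863.
Equity contribution = 0.7679 × 10% = 7.6787%.
Preferred contribution = 0.0458 × 7.2% = 0.3296%.
Remaining for debt = 9.14% − 8.0084% = 1.1316%.
Rd × (1 − 29%) × 0.1863 = 1.1316%  ⇒  Rd = 8.5533%.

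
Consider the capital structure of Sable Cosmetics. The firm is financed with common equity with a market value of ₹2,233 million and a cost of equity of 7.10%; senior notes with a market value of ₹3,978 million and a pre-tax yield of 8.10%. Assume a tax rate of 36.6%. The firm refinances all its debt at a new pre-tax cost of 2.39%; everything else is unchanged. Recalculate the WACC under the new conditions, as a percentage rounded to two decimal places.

3.52%

After the change:
Total capital V = 2233 + 3978 = 6211.
Equity: weight = 2233/6211 = 0.3595; cost = 7.1%.
Senior notes: weight = 3978/6211 = 0.6405; after-tax cost = 2.39% × (1 − 36.6%) = 1.5153%.
WACC = 0.3595 × 7.1000% + 0.6405 × 1.5153% = 3.5231%.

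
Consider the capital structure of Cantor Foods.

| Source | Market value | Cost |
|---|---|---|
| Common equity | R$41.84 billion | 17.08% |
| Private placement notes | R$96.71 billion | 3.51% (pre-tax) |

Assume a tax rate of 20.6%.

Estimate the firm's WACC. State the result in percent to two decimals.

Total capital V = 41.84 + 96.71 = 138.55.
Equity: weight = 41.84/138.55 = 0.3020; cost = 17.08%.
Private placement notes: weight = 96.71/138.55 = 0.6980; after-tax cost = 3.51% × (1 − 20.6%) = 2.7869%.
WACC = 0.3020 × 17.0800% + 0.6980 × 2.7869% = 7.1032%.

7.10%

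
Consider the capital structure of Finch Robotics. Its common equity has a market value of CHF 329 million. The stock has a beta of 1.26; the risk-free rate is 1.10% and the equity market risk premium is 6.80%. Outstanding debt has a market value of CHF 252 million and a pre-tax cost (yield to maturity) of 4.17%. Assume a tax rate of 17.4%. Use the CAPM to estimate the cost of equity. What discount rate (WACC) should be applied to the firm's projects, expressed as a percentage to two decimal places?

Cost of equity via CAPM: Re = 1.1% + 1.26 × 6.8% = 9.6680%.
Total capital V = 329 + 252 = 581.
Equity: weight = 329/581 = 0.5663; cost = 9.668%.
Debt: weight = 252/581 = 0.4337; after-tax cost = 4.17% × (1 − 17.4%) = 3.4444%.
WACC = 0.5663 × 9.6680% + 0.4337 × 3.4444% = 6.9686%.

6.97%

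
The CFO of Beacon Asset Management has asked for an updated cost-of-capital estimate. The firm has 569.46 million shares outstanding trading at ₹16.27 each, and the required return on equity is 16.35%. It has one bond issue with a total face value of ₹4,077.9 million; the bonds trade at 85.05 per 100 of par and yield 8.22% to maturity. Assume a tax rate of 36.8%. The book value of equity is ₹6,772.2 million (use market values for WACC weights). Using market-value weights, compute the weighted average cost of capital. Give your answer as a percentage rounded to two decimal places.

13.31%

Market value of equity E = 16.27 × 569.46m = 9265.1142m. Market value of debt D = 4077.9m × 85.05/100 = 3468.25395m.
Total capital V = 9265.1142 + 3468.25395 = 12733.36815.
Equity: weight = 9265.1142/12733.36815 = 0.7276; cost = 16.35%.
Bonds outstanding: weight = 3468.25395/12733.36815 = 0.2724; after-tax cost = 8.22% × (1 − 36.8%) = 5.1950%.
WACC = 0.7276 × 16.3500% + 0.2724 × 5.1950% = 13.3117%.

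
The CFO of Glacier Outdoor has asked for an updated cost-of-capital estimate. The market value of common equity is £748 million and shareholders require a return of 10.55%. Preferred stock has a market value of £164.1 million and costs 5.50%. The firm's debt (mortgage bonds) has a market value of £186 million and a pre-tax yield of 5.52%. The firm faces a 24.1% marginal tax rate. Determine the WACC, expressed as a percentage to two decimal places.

8.72%

Total capital V = 748 + 164.1 + 186 = 1098.1.
Equity: weight = 748/1098.1 = 0.6812; cost = 10.55%.
Preferred: weight = 164.1/1098.1 = 0.1494; cost = 5.5%.
Mortgage bonds: weight = 186/1098.1 = 0.1694; after-tax cost = 5.52% × (1 − 24.1%) = 4.1897%.
WACC = 0.6812 × 10.5500% + 0.1494 × 5.5000% + 0.1694 × 4.1897% = 8.7180%.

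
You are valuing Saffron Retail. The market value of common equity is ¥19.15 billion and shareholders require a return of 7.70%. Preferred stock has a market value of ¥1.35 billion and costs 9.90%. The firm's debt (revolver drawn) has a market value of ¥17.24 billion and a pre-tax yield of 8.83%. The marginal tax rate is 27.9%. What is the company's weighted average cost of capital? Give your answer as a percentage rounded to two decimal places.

7.17%

Total capital V = 19.15 + 1.35 + 17.24 = 37.74.
Equity: weight = 19.15/37.74 = 0.5074; cost = 7.7%.
Preferred: weight = 1.35/37.74 = 0.0358; cost = 9.9%.
Revolver drawn: weight = 17.24/37.74 = 0.4568; after-tax cost = 8.83% × (1 − 27.9%) = 6.3664%.
WACC = 0.5074 × 7.7000% + 0.0358 × 9.9000% + 0.4568 × 6.3664% = 7.1695%.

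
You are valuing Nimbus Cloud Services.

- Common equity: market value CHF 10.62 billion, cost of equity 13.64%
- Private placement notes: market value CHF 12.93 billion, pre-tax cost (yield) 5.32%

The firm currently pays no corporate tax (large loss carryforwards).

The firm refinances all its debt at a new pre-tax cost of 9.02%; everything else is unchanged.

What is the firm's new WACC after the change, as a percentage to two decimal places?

11.10%

After the change:
Total capital V = 10.62 + 12.93 = 23.55.
Equity: weight = 10.62/23.55 = 0.4510; cost = 13.64%.
Private placement notes: weight = 12.93/23.55 = 0.5490; after-tax cost = 9.02% × (1 − 0%) = 9.0200%.
WACC = 0.4510 × 13.6400% + 0.5490 × 9.0200% = 11.1034%.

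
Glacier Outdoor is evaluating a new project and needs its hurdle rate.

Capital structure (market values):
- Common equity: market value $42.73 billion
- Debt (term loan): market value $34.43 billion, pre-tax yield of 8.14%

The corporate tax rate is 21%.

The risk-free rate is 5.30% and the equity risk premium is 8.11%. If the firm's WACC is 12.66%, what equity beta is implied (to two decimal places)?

1.53

Total capital V = 42.73 + 34.43 = 77.16.
Equity weight = 42.73/77.16 = 0.5538.
Term loan weight = 34.43/77.16 = 0.4462.
Debt contribution = 0.4462 × 8.14% × (1 − 21%) = 2.8694%.
Required equity contribution = 12.66% − 2.8694% = 9.7906%  ⇒  Re = 17.6794%.
CAPM: 17.6794% = 5.3% + β × 8.11%  ⇒  β = 1.5264.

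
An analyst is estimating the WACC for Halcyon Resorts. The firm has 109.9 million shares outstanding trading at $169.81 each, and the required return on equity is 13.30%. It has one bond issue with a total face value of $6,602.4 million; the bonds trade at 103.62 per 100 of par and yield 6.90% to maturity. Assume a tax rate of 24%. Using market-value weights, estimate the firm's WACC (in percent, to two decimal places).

Market value of equity E = 169.81 × 109.9m = 18662.119m. Market value of debt D = 6602.4m × 103.62/100 = 6841.40688m.
Total capital V = 18662.119 + 6841.40688 = 25503.52588.
Equity: weight = 18662.119/25503.52588 = 0.7317; cost = 13.3%.
Bonds outstanding: weight = 6841.40688/25503.52588 = 0.2683; after-tax cost = 6.9% × (1 − 24%) = 5.2440%.
WACC = 0.7317 × 13.3000% + 0.2683 × 5.2440% = 11.1390%.

11.14%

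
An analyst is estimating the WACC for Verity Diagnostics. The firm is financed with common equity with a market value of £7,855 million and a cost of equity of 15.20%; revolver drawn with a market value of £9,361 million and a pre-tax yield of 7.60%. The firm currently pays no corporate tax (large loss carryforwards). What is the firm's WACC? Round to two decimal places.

11.07%

Total capital V = 7855 + 9361 = 17216.
Equity: weight = 7855/17216 = 0.4563; cost = 15.2%.
Revolver drawn: weight = 9361/17216 = 0.5437; after-tax cost = 7.6% × (1 − 0%) = 7.6000%.
WACC = 0.4563 × 15.2000% + 0.5437 × 7.6000% = 11.0676%.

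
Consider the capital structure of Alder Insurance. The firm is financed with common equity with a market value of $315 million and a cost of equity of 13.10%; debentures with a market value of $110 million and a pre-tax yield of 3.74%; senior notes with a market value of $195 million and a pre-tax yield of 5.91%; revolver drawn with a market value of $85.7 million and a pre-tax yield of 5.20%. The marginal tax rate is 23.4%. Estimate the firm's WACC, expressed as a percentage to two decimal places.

Total capital V = 315 + 110 + 195 + 85.7 = 705.7.
Equity: weight = 315/705.7 = 0.4464; cost = 13.1%.
Debentures: weight = 110/705.7 = 0.1559; after-tax cost = 3.74% × (1 − 23.4%) = 2.8648%.
Senior notes: weight = 195/705.7 = 0.2763; after-tax cost = 5.91% × (1 − 23.4%) = 4.5271%.
Revolver drawn: weight = 85.7/705.7 = 0.1214; after-tax cost = 5.2% × (1 − 23.4%) = 3.9832%.
WACC = 0.4464 × 13.1000% + 0.1559 × 2.8648% + 0.2763 × 4.5271% + 0.1214 × 3.9832% = 8.0286%.

8.03%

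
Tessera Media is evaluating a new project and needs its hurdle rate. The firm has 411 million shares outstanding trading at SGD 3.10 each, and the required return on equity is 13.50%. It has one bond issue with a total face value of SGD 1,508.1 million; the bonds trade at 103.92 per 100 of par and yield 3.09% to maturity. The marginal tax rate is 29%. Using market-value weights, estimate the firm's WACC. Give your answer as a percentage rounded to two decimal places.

Market value of equity E = 3.1 × 411m = 1274.1m. Market value of debt D = 1508.1m × 103.92/100 = 1567.21752m.
Total capital V = 1274.1 + 1567.21752 = 2841.31752.
Equity: weight = 1274.1/2841.31752 = 0.4484; cost = 13.5%.
Bonds outstanding: weight = 1567.21752/2841.31752 = 0.5516; after-tax cost = 3.09% × (1 − 29%) = 2.1939%.
WACC = 0.4484 × 13.5000% + 0.5516 × 2.1939% = 7.2638%.

7.26%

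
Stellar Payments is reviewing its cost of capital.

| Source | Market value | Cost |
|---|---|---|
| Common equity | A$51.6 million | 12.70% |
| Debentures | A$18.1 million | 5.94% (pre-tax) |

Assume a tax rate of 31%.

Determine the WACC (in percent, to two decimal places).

Total capital V = 51.6 + 18.1 = 69.7.
Equity: weight = 51.6/69.7 = 0.7403; cost = 12.7%.
Debentures: weight = 18.1/69.7 = 0.2597; after-tax cost = 5.94% × (1 − 31%) = 4.0986%.
WACC = 0.7403 × 12.7000% + 0.2597 × 4.0986% = 10.4664%.

10.47%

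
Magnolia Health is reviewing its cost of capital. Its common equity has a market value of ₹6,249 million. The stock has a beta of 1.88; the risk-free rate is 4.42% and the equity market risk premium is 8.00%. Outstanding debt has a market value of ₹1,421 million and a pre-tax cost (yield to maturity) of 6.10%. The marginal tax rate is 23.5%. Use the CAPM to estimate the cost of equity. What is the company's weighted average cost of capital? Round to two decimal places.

Cost of equity via CAPM: Re = 4.42% + 1.88 × 8.0% = 19.4600%.
Total capital V = 6249 + 1421 = 7670.
Equity: weight = 6249/7670 = 0.8147; cost = 19.46%.
Debt: weight = 1421/7670 = 0.1853; after-tax cost = 6.1% × (1 − 23.5%) = 4.6665%.
WACC = 0.8147 × 19.4600% + 0.1853 × 4.6665% = 16.7192%.

16.72%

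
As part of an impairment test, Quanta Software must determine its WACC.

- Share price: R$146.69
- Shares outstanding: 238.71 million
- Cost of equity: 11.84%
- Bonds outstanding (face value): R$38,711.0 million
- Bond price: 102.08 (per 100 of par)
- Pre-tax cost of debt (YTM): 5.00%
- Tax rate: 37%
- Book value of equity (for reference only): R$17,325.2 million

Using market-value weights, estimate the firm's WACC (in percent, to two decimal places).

7.23%

Market value of equity E = 146.69 × 238.71m = 35016.3699m. Market value of debt D = 38711m × 102.08/100 = 39516.1888m.
Total capital V = 35016.3699 + 39516.1888 = 74532.5587.
Equity: weight = 35016.3699/74532.5587 = 0.4698; cost = 11.84%.
Bonds outstanding: weight = 39516.1888/74532.5587 = 0.5302; after-tax cost = 5% × (1 − 37%) = 3.1500%.
WACC = 0.4698 × 11.8400% + 0.5302 × 3.1500% = 7.2327%.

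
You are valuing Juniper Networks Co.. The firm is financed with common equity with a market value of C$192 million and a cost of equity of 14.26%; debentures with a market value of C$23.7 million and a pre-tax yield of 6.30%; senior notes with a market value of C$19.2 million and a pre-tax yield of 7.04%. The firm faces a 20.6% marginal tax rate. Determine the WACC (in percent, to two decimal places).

12.62%

Total capital V = 192 + 23.7 + 19.2 = 234.9.
Equity: weight = 192/234.9 = 0.8174; cost = 14.26%.
Debentures: weight = 23.7/234.9 = 0.1009; after-tax cost = 6.3% × (1 − 20.6%) = 5.0022%.
Senior notes: weight = 19.2/234.9 = 0.0817; after-tax cost = 7.04% × (1 − 20.6%) = 5.5898%.
WACC = 0.8174 × 14.2600% + 0.1009 × 5.0022% + 0.0817 × 5.5898% = 12.6173%.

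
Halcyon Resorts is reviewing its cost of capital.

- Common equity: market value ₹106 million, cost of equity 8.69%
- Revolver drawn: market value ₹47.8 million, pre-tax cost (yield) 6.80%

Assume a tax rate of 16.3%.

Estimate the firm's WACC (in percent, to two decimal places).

Total capital V = 106 + 47.8 = 153.8.
Equity: weight = 106/153.8 = 0.6892; cost = 8.69%.
Revolver drawn: weight = 47.8/153.8 = 0.3108; after-tax cost = 6.8% × (1 − 16.3%) = 5.6916%.
WACC = 0.6892 × 8.6900% + 0.3108 × 5.6916% = 7.7581%.

7.76%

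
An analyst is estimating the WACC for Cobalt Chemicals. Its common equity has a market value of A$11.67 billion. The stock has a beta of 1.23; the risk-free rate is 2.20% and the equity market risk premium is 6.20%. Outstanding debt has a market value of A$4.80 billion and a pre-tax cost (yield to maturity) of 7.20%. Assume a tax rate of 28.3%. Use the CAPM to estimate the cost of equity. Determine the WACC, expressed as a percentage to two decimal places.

8.47%

Cost of equity via CAPM: Re = 2.2% + 1.23 × 6.2% = 9.8260%.
Total capital V = 11.67 + 4.8 = 16.47.
Equity: weight = 11.67/16.47 = 0.7086; cost = 9.826%.
Debt: weight = 4.8/16.47 = 0.2914; after-tax cost = 7.2% × (1 − 28.3%) = 5.1624%.
WACC = 0.7086 × 9.8260% + 0.2914 × 5.1624% = 8.4668%.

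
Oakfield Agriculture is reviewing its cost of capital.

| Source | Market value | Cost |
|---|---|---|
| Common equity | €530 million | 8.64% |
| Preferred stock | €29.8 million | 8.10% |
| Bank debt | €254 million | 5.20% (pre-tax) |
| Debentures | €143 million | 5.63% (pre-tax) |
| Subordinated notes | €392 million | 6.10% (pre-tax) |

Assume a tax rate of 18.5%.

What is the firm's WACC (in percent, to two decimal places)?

6.30%

Total capital V = 530 + 29.8 + 254 + 143 + 392 = 1348.8.
Equity: weight = 530/1348.8 = 0.3929; cost = 8.64%.
Preferred: weight = 29.8/1348.8 = 0.0221; cost = 8.1%.
Bank debt: weight = 254/1348.8 = 0.1883; after-tax cost = 5.2% × (1 − 18.5%) = 4.2380%.
Debentures: weight = 143/1348.8 = 0.1060; after-tax cost = 5.63% × (1 − 18.5%) = 4.5884%.
Subordinated notes: weight = 392/1348.8 = 0.2906; after-tax cost = 6.1% × (1 − 18.5%) = 4.9715%.
WACC = 0.3929 × 8.6400% + 0.0221 × 8.1000% + 0.1883 × 4.2380% + 0.1060 × 4.5884% + 0.2906 × 4.9715% = 6.3034%.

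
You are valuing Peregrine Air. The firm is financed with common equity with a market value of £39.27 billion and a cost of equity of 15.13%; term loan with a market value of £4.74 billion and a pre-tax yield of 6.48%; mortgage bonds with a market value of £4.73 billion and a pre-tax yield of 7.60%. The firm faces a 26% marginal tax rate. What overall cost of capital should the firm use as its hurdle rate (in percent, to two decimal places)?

13.20%

Total capital V = 39.27 + 4.74 + 4.73 = 48.74.
Equity: weight = 39.27/48.74 = 0.8057; cost = 15.13%.
Term loan: weight = 4.74/48.74 = 0.0973; after-tax cost = 6.48% × (1 − 26%) = 4.7952%.
Mortgage bonds: weight = 4.73/48.74 = 0.0970; after-tax cost = 7.6% × (1 − 26%) = 5.6240%.
WACC = 0.8057 × 15.1300% + 0.0973 × 4.7952% + 0.0970 × 5.6240% = 13.2024%.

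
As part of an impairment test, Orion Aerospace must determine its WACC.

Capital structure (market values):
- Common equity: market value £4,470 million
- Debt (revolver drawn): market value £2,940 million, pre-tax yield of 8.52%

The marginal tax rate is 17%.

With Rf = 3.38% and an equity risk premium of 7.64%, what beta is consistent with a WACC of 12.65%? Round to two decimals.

1.69

Total capital V = 4470 + 2940 = 7410.
Equity weight = 4470/7410 = 0.6032.
Revolver drawn weight = 2940/7410 = 0.3968.
Debt contribution = 0.3968 × 8.52% × (1 − 17%) = 2.8057%.
Required equity contribution = 12.65% − 2.8057% = 9.8443%  ⇒  Re = 16.3190%.
CAPM: 16.3190% = 3.38% + β × 7.64%  ⇒  β = 1.6936.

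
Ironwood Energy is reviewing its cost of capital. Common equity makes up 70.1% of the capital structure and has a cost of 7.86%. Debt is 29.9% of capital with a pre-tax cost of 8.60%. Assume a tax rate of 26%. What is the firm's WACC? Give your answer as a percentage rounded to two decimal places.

After-tax cost of debt = 8.6% × (1 − 26%) = 6.3640%.
WACC = 0.701 × 7.8600% + 0.299 × 6.3640% = 7.4127%.

7.41%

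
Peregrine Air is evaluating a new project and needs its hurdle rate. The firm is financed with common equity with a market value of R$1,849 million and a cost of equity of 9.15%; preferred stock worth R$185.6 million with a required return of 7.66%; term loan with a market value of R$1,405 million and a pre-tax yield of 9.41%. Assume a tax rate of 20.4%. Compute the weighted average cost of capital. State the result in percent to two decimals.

8.39%

Total capital V = 1849 + 185.6 + 1405 = 3439.6.
Equity: weight = 1849/3439.6 = 0.5376; cost = 9.15%.
Preferred: weight = 185.6/3439.6 = 0.0540; cost = 7.66%.
Term loan: weight = 1405/3439.6 = 0.4085; after-tax cost = 9.41% × (1 − 20.4%) = 7.4904%.
WACC = 0.5376 × 9.1500% + 0.0540 × 7.6600% + 0.4085 × 7.4904% = 8.3917%.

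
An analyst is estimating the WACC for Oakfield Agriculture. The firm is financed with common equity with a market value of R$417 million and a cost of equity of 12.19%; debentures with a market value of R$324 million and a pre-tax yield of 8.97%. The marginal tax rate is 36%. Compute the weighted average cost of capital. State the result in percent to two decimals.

Total capital V = 417 + 324 = 741.
Equity: weight = 417/741 = 0.5628; cost = 12.19%.
Debentures: weight = 324/741 = 0.4372; after-tax cost = 8.97% × (1 − 36%) = 5.7408%.
WACC = 0.5628 × 12.1900% + 0.4372 × 5.7408% = 9.3701%.

9.37%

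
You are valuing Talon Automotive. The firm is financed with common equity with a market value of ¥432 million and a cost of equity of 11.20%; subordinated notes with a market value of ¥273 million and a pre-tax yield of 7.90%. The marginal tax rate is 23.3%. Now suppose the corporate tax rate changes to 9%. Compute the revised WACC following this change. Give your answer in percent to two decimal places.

9.65%

After the change:
Total capital V = 432 + 273 = 705.
Equity: weight = 432/705 = 0.6128; cost = 11.2%.
Subordinated notes: weight = 273/705 = 0.3872; after-tax cost = 7.9% × (1 − 9%) = 7.1890%.
WACC = 0.6128 × 11.2000% + 0.3872 × 7.1890% = 9.6468%.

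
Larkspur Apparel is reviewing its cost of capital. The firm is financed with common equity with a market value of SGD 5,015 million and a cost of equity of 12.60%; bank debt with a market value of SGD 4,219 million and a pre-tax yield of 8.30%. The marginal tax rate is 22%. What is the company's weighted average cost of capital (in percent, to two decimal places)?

9.80%

Total capital V = 5015 + 4219 = 9234.
Equity: weight = 5015/9234 = 0.5431; cost = 12.6%.
Bank debt: weight = 4219/9234 = 0.4569; after-tax cost = 8.3% × (1 − 22%) = 6.4740%.
WACC = 0.5431 × 12.6000% + 0.4569 × 6.4740% = 9.8010%.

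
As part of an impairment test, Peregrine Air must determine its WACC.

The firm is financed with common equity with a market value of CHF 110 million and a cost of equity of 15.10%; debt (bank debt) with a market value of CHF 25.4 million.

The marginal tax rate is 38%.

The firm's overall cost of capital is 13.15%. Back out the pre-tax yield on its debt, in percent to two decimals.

7.59%

Total capital V = 110 + 25.4 = 135.4.
Equity weight = 110/135.4 = 0.8124.
Bank debt weight = 25.4/135.4 = 0.1876.
Equity contribution = 0.8124 × 15.1% = 12.2674%.
Remaining for debt = 13.15% − 12.2674% = 0.8826%.
Rd × (1 − 38%) × 0.1876 = 0.8826%  ⇒  Rd = 7.5889%.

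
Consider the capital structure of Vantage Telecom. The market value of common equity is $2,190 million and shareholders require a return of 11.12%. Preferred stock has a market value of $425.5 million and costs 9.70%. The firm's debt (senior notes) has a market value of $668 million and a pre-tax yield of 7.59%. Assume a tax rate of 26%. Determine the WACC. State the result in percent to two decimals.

Total capital V = 2190 + 425.5 + 668 = 3283.5.
Equity: weight = 2190/3283.5 = 0.6670; cost = 11.12%.
Preferred: weight = 425.5/3283.5 = 0.1296; cost = 9.7%.
Senior notes: weight = 668/3283.5 = 0.2034; after-tax cost = 7.59% × (1 − 26%) = 5.6166%.
WACC = 0.6670 × 11.1200% + 0.1296 × 9.7000% + 0.2034 × 5.6166% = 9.8164%.

9.82%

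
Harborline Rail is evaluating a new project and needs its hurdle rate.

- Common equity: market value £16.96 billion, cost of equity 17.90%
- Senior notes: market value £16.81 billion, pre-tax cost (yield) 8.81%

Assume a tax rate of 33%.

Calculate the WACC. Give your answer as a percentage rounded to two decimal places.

11.93%

Total capital V = 16.96 + 16.81 = 33.77.
Equity: weight = 16.96/33.77 = 0.5022; cost = 17.9%.
Senior notes: weight = 16.81/33.77 = 0.4978; after-tax cost = 8.81% × (1 − 33%) = 5.9027%.
WACC = 0.5022 × 17.9000% + 0.4978 × 5.9027% = 11.9280%.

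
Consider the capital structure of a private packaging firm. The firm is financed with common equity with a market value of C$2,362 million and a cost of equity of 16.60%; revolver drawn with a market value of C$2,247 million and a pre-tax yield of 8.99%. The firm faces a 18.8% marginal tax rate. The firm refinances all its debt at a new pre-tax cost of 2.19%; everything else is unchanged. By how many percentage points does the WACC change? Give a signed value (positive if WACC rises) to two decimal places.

Current WACC:
Total capital V = 2362 + 2247 = 4609.
Equity: weight = 2362/4609 = 0.5125; cost = 16.6%.
Revolver drawn: weight = 2247/4609 = 0.4875; after-tax cost = 8.99% × (1 − 18.8%) = 7.2999%.
WACC = 0.5125 × 16.6000% + 0.4875 × 7.2999% = 12.0660%.
After the change:
Total capital V = 2362 + 2247 = 4609.
Equity: weight = 2362/4609 = 0.5125; cost = 16.6%.
Revolver drawn: weight = 2247/4609 = 0.4875; after-tax cost = 2.19% × (1 − 18.8%) = 1.7783%.
WACC = 0.5125 × 16.6000% + 0.4875 × 1.7783% = 9.3740%.
Change in WACC = 9.3740% − 12.0660% = -2.6919 pp.

-2.69 pp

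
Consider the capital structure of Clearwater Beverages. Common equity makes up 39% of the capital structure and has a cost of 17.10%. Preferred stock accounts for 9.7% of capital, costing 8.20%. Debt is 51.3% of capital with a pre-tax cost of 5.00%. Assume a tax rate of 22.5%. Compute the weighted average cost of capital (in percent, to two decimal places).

9.45%

After-tax cost of debt = 5% × (1 − 22.5%) = 3.8750%.
WACC = 0.390 × 17.1000% + 0.097 × 8.2000% + 0.513 × 3.8750% = 9.4523%.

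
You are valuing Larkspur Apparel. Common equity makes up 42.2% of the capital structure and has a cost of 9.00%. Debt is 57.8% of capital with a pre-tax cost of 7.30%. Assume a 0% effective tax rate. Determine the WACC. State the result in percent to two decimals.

8.02%

After-tax cost of debt = 7.3% × (1 − 0%) = 7.3000%.
WACC = 0.422 × 9.0000% + 0.578 × 7.3000% = 8.0174%.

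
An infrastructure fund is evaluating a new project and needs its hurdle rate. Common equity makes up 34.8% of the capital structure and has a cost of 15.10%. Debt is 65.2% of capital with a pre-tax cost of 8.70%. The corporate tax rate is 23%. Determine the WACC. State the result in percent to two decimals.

9.62%

After-tax cost of debt = 8.7% × (1 − 23%) = 6.6990%.
WACC = 0.348 × 15.1000% + 0.652 × 6.6990% = 9.6225%.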